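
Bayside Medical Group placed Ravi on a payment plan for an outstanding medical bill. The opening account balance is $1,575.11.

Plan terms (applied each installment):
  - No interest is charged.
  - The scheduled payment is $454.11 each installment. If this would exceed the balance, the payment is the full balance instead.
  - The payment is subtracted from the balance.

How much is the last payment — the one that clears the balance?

$212.78

Installment 1: opening $1,575.11; payment $454.11; balance $1,121.00
Installment 2: opening $1,121.00; payment $454.11; balance $666.89
Installment 3: opening $666.89; payment $454.11; balance $212.78
Installment 4: opening $212.78; payment $212.78; balance $0.00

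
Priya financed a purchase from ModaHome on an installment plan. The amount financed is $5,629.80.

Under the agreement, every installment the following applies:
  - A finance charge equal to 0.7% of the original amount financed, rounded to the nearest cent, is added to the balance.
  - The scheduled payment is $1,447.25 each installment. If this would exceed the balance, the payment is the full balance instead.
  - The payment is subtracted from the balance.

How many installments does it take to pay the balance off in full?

Installment 1: $5,629.80 +$39.41 interest = $5,669.21; pay $1,447.25 → $4,221.96
Installment 2: $4,221.96 +$39.41 interest = $4,261.37; pay $1,447.25 → $2,814.12
Installment 3: $2,814.12 +$39.41 interest = $2,853.53; pay $1,447.25 → $1,406.28
Installment 4: $1,406.28 +$39.41 interest = $1,445.69; pay $1,445.69 → $0.00
Balance reaches $0.00 in installment 4.

4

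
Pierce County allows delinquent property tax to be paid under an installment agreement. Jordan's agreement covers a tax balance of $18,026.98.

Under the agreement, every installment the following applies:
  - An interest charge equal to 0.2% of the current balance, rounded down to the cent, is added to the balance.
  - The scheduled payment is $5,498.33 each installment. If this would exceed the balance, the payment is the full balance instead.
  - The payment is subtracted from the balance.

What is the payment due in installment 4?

Installment 1: $18,026.98 +$36.05 interest = $18,063.03; pay $5,498.33 → $12,564.70
Installment 2: $12,564.70 +$25.12 interest = $12,589.82; pay $5,498.33 → $7,091.49
Installment 3: $7,091.49 +$14.18 interest = $7,105.67; pay $5,498.33 → $1,607.34
Installment 4: $1,607.34 +$3.21 interest = $1,610.55; pay $1,610.55 → $0.00

$1,610.55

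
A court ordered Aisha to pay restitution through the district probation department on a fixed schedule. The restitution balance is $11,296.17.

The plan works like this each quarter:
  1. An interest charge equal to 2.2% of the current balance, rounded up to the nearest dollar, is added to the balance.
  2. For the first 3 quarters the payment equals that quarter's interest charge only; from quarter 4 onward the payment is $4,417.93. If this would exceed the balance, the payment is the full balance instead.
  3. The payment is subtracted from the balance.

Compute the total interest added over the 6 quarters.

# | Opening | Interest | Payment | End bal
1 | $11,296.17 | $249.00 | $249.00 | $11,296.17
2 | $11,296.17 | $249.00 | $249.00 | $11,296.17
3 | $11,296.17 | $249.00 | $249.00 | $11,296.17
4 | $11,296.17 | $249.00 | $4,417.93 | $7,127.24
5 | $7,127.24 | $157.00 | $4,417.93 | $2,866.31
6 | $2,866.31 | $64.00 | $2,930.31 | $0.00
Total interest: $249.00 + $249.00 + $249.00 + $249.00 + $157.00 + $64.00 = $1,217.00

$1,217.00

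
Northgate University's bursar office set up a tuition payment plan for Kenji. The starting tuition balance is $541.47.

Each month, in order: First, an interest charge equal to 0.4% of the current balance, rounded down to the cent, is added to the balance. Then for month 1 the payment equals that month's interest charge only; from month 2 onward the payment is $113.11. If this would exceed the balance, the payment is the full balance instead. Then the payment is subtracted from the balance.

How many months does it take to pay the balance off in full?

6

# | Opening | Interest | Payment | End bal
1 | $541.47 | $2.16 | $2.16 | $541.47
2 | $541.47 | $2.16 | $113.11 | $430.52
3 | $430.52 | $1.72 | $113.11 | $319.13
4 | $319.13 | $1.27 | $113.11 | $207.29
5 | $207.29 | $0.82 | $113.11 | $95.00
6 | $95.00 | $0.38 | $95.38 | $0.00
Balance reaches $0.00 in month 6.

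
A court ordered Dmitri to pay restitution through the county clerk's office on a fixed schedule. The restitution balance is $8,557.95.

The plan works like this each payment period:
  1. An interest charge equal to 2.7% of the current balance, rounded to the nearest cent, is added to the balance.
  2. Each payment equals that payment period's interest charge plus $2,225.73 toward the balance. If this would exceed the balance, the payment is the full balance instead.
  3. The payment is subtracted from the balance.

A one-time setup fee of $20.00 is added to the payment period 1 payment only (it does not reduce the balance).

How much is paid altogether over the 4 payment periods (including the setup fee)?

$9,141.64

Payment period 1: opening $8,557.95; interest $231.06 → $8,789.01; payment $2,456.79 (+ $20.00 fee); balance $6,332.22
Payment period 2: opening $6,332.22; interest $170.97 → $6,503.19; payment $2,396.70; balance $4,106.49
Payment period 3: opening $4,106.49; interest $110.88 → $4,217.37; payment $2,336.61; balance $1,880.76
Payment period 4: opening $1,880.76; interest $50.78 → $1,931.54; payment $1,931.54; balance $0.00
Total paid: $9,141.64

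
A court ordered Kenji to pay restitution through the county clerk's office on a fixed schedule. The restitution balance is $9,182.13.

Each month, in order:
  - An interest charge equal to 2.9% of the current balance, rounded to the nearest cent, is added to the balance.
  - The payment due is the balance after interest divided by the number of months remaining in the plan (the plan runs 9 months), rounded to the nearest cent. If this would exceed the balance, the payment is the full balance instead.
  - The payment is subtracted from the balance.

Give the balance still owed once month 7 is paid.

Month 1: $9,182.13 +$266.28 interest = $9,448.41; pay $1,049.82 → $8,398.59
Month 2: $8,398.59 +$243.56 interest = $8,642.15; pay $1,080.27 → $7,561.88
Month 3: $7,561.88 +$219.29 interest = $7,781.17; pay $1,111.60 → $6,669.57
Month 4: $6,669.57 +$193.42 interest = $6,862.99; pay $1,143.83 → $5,719.16
Month 5: $5,719.16 +$165.86 interest = $5,885.02; pay $1,177.00 → $4,708.02
Month 6: $4,708.02 +$136.53 interest = $4,844.55; pay $1,211.14 → $3,633.41
Month 7: $3,633.41 +$105.37 interest = $3,738.78; pay $1,246.26 → $2,492.52

$2,492.52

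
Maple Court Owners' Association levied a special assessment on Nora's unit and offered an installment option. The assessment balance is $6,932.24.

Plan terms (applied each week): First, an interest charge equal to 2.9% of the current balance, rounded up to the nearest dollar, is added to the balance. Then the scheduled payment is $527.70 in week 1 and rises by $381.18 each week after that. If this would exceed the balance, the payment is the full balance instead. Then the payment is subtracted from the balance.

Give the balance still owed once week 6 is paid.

$0.00

Week 1: opening $6,932.24; interest $202.00 → $7,134.24; payment $527.70; balance $6,606.54
Week 2: opening $6,606.54; interest $192.00 → $6,798.54; payment $908.88; balance $5,889.66
Week 3: opening $5,889.66; interest $171.00 → $6,060.66; payment $1,290.06; balance $4,770.60
Week 4: opening $4,770.60; interest $139.00 → $4,909.60; payment $1,671.24; balance $3,238.36
Week 5: opening $3,238.36; interest $94.00 → $3,332.36; payment $2,052.42; balance $1,279.94
Week 6: opening $1,279.94; interest $38.00 → $1,317.94; payment $1,317.94; balance $0.00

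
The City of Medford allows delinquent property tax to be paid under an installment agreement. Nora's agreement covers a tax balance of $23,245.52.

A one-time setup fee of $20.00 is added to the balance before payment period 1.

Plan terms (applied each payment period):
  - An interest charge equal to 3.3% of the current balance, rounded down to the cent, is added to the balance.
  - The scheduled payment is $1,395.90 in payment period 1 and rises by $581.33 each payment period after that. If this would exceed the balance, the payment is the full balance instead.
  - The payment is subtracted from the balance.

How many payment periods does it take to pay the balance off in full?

Payment period 1: $23,265.52 +$767.76 interest = $24,033.28; pay $1,395.90 → $22,637.38
Payment period 2: $22,637.38 +$747.03 interest = $23,384.41; pay $1,977.23 → $21,407.18
Payment period 3: $21,407.18 +$706.43 interest = $22,113.61; pay $2,558.56 → $19,555.05
Payment period 4: $19,555.05 +$645.31 interest = $20,200.36; pay $3,139.89 → $17,060.47
Payment period 5: $17,060.47 +$562.99 interest = $17,623.46; pay $3,721.22 → $13,902.24
Payment period 6: $13,902.24 +$458.77 interest = $14,361.01; pay $4,302.55 → $10,058.46
Payment period 7: $10,058.46 +$331.92 interest = $10,390.38; pay $4,883.88 → $5,506.50
Payment period 8: $5,506.50 +$181.71 interest = $5,688.21; pay $5,465.21 → $223.00
Payment period 9: $223.00 +$7.35 interest = $230.35; pay $230.35 → $0.00
Balance reaches $0.00 in payment period 9.

9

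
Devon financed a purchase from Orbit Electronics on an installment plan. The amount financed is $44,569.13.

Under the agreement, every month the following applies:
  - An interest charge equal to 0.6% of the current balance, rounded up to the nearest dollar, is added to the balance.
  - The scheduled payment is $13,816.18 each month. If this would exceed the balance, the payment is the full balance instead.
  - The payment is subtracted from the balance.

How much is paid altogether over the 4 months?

$45,152.13

Month 1: opening $44,569.13; interest $268.00 → $44,837.13; payment $13,816.18; balance $31,020.95
Month 2: opening $31,020.95; interest $187.00 → $31,207.95; payment $13,816.18; balance $17,391.77
Month 3: opening $17,391.77; interest $105.00 → $17,496.77; payment $13,816.18; balance $3,680.59
Month 4: opening $3,680.59; interest $23.00 → $3,703.59; payment $3,703.59; balance $0.00
Total paid: $45,152.13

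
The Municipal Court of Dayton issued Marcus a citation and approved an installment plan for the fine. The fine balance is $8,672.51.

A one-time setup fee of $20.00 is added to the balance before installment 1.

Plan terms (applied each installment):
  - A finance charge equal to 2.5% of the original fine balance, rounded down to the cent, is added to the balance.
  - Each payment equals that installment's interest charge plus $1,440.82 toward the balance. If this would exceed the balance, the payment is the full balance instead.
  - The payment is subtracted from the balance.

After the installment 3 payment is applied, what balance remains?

$4,370.05

Installment 1: $8,692.51 +$216.81 interest = $8,909.32; pay $1,657.63 → $7,251.69
Installment 2: $7,251.69 +$216.81 interest = $7,468.50; pay $1,657.63 → $5,810.87
Installment 3: $5,810.87 +$216.81 interest = $6,027.68; pay $1,657.63 → $4,370.05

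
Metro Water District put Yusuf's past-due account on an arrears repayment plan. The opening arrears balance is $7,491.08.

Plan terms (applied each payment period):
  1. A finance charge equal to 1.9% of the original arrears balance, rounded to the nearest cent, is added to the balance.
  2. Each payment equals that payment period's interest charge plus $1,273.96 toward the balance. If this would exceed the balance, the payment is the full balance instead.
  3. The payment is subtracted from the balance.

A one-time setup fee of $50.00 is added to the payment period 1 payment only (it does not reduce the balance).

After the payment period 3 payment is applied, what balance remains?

# | Opening | Interest | Payment | Fee | End bal
1 | $7,491.08 | $142.33 | $1,416.29 | $50.00 | $6,217.12
2 | $6,217.12 | $142.33 | $1,416.29 | — | $4,943.16
3 | $4,943.16 | $142.33 | $1,416.29 | — | $3,669.20

$3,669.20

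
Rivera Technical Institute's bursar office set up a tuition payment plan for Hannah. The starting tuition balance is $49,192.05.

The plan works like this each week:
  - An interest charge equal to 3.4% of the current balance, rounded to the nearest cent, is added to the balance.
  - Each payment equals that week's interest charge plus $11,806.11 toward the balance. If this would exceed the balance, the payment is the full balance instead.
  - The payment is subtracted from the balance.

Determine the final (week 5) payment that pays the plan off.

Week 1: opening $49,192.05; interest $1,672.53 → $50,864.58; payment $13,478.64; balance $37,385.94
Week 2: opening $37,385.94; interest $1,271.12 → $38,657.06; payment $13,077.23; balance $25,579.83
Week 3: opening $25,579.83; interest $869.71 → $26,449.54; payment $12,675.82; balance $13,773.72
Week 4: opening $13,773.72; interest $468.31 → $14,242.03; payment $12,274.42; balance $1,967.61
Week 5: opening $1,967.61; interest $66.90 → $2,034.51; payment $2,034.51; balance $0.00

$2,034.51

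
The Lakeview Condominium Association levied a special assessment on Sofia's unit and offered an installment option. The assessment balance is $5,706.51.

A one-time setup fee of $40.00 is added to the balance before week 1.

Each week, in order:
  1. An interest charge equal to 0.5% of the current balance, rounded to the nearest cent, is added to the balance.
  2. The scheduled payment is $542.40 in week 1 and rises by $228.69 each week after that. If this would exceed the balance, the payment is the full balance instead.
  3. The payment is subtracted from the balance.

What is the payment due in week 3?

Week 1: opening $5,746.51; interest $28.73 → $5,775.24; payment $542.40; balance $5,232.84
Week 2: opening $5,232.84; interest $26.16 → $5,259.00; payment $771.09; balance $4,487.91
Week 3: opening $4,487.91; interest $22.44 → $4,510.35; payment $999.78; balance $3,510.57

$999.78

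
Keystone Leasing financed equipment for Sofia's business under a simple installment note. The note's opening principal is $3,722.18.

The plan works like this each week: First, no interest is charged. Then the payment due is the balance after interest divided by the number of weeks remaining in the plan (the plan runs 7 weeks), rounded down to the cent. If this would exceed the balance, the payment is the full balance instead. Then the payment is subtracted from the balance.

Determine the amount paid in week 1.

Week 1: opening $3,722.18; payment $531.74; balance $3,190.44

$531.74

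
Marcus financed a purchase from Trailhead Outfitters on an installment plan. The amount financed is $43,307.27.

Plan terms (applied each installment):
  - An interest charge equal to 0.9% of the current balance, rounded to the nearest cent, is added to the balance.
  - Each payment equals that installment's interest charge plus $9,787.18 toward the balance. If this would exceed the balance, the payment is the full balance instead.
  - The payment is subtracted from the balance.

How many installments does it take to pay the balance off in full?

5

Installment 1: $43,307.27 +$389.77 interest = $43,697.04; pay $10,176.95 → $33,520.09
Installment 2: $33,520.09 +$301.68 interest = $33,821.77; pay $10,088.86 → $23,732.91
Installment 3: $23,732.91 +$213.60 interest = $23,946.51; pay $10,000.78 → $13,945.73
Installment 4: $13,945.73 +$125.51 interest = $14,071.24; pay $9,912.69 → $4,158.55
Installment 5: $4,158.55 +$37.43 interest = $4,195.98; pay $4,195.98 → $0.00
Balance reaches $0.00 in installment 5.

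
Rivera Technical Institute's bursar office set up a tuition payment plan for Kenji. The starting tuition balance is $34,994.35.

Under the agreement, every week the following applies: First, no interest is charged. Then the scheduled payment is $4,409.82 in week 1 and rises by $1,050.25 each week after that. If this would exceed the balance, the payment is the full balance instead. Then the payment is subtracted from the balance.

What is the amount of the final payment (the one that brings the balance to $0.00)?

Week 1: $34,994.35 − $4,409.82 → $30,584.53
Week 2: $30,584.53 − $5,460.07 → $25,124.46
Week 3: $25,124.46 − $6,510.32 → $18,614.14
Week 4: $18,614.14 − $7,560.57 → $11,053.57
Week 5: $11,053.57 − $8,610.82 → $2,442.75
Week 6: $2,442.75 − $2,442.75 → $0.00

$2,442.75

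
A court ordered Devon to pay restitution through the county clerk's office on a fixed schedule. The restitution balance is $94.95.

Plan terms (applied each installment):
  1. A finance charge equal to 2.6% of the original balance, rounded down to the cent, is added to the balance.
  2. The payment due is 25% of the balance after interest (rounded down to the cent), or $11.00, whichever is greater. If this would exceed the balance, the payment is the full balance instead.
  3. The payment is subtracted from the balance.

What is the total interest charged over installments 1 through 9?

Installment 1: opening $94.95; interest $2.46 → $97.41; payment $24.35; balance $73.06
Installment 2: opening $73.06; interest $2.46 → $75.52; payment $18.88; balance $56.64
Installment 3: opening $56.64; interest $2.46 → $59.10; payment $14.77; balance $44.33
Installment 4: opening $44.33; interest $2.46 → $46.79; payment $11.69; balance $35.10
Installment 5: opening $35.10; interest $2.46 → $37.56; payment $11.00; balance $26.56
Installment 6: opening $26.56; interest $2.46 → $29.02; payment $11.00; balance $18.02
Installment 7: opening $18.02; interest $2.46 → $20.48; payment $11.00; balance $9.48
Installment 8: opening $9.48; interest $2.46 → $11.94; payment $11.00; balance $0.94
Installment 9: opening $0.94; interest $2.46 → $3.40; payment $3.40; balance $0.00
Total interest: $2.46 + $2.46 + $2.46 + $2.46 + $2.46 + $2.46 + $2.46 + $2.46 + $2.46 = $22.14

$22.14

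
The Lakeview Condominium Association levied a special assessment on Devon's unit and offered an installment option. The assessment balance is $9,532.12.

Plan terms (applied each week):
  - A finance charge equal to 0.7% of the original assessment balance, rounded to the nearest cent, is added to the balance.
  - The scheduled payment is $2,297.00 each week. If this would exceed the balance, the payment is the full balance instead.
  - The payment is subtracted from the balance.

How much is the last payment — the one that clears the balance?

$677.72

Week 1: opening $9,532.12; interest $66.72 → $9,598.84; payment $2,297.00; balance $7,301.84
Week 2: opening $7,301.84; interest $66.72 → $7,368.56; payment $2,297.00; balance $5,071.56
Week 3: opening $5,071.56; interest $66.72 → $5,138.28; payment $2,297.00; balance $2,841.28
Week 4: opening $2,841.28; interest $66.72 → $2,908.00; payment $2,297.00; balance $611.00
Week 5: opening $611.00; interest $66.72 → $677.72; payment $677.72; balance $0.00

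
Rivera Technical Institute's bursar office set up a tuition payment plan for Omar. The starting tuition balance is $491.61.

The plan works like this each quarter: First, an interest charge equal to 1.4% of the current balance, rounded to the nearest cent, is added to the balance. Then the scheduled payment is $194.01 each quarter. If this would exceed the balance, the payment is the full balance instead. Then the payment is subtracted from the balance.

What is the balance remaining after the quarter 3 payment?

$0.00

Quarter 1: opening $491.61; interest $6.88 → $498.49; payment $194.01; balance $304.48
Quarter 2: opening $304.48; interest $4.26 → $308.74; payment $194.01; balance $114.73
Quarter 3: opening $114.73; interest $1.61 → $116.34; payment $116.34; balance $0.00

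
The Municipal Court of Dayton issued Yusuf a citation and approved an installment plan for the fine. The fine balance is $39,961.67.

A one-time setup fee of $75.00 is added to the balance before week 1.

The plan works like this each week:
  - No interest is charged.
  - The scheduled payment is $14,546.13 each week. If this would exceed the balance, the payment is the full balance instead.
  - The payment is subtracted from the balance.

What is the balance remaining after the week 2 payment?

Week 1: opening $40,036.67; payment $14,546.13; balance $25,490.54
Week 2: opening $25,490.54; payment $14,546.13; balance $10,944.41

$10,944.41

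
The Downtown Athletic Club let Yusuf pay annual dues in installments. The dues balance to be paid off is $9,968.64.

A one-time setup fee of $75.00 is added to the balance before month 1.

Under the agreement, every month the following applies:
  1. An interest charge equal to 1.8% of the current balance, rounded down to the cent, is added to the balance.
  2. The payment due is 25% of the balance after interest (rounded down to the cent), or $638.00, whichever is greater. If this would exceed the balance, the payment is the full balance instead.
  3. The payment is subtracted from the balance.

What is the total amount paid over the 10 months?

$10,734.02

Month 1: opening $10,043.64; interest $180.78 → $10,224.42; payment $2,556.10; balance $7,668.32
Month 2: opening $7,668.32; interest $138.02 → $7,806.34; payment $1,951.58; balance $5,854.76
Month 3: opening $5,854.76; interest $105.38 → $5,960.14; payment $1,490.03; balance $4,470.11
Month 4: opening $4,470.11; interest $80.46 → $4,550.57; payment $1,137.64; balance $3,412.93
Month 5: opening $3,412.93; interest $61.43 → $3,474.36; payment $868.59; balance $2,605.77
Month 6: opening $2,605.77; interest $46.90 → $2,652.67; payment $663.16; balance $1,989.51
Month 7: opening $1,989.51; interest $35.81 → $2,025.32; payment $638.00; balance $1,387.32
Month 8: opening $1,387.32; interest $24.97 → $1,412.29; payment $638.00; balance $774.29
Month 9: opening $774.29; interest $13.93 → $788.22; payment $638.00; balance $150.22
Month 10: opening $150.22; interest $2.70 → $152.92; payment $152.92; balance $0.00
Total paid: $10,734.02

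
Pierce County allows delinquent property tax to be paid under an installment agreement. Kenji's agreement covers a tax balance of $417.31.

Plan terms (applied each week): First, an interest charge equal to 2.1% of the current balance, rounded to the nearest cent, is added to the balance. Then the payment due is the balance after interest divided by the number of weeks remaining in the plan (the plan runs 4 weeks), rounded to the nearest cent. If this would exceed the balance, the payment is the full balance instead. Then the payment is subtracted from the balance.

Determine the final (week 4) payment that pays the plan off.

# | Opening | Interest | Payment | End bal
1 | $417.31 | $8.76 | $106.52 | $319.55
2 | $319.55 | $6.71 | $108.75 | $217.51
3 | $217.51 | $4.57 | $111.04 | $111.04
4 | $111.04 | $2.33 | $113.37 | $0.00

$113.37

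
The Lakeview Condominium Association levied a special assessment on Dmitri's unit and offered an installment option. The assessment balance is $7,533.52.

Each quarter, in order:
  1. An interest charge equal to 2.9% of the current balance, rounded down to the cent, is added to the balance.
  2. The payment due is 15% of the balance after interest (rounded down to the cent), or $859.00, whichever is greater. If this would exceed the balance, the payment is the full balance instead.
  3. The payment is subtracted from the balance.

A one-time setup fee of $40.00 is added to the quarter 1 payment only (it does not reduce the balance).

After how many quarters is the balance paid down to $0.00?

Quarter 1: $7,533.52 +$218.47 interest = $7,751.99; pay $1,162.79 (+ $40.00 fee) → $6,589.20
Quarter 2: $6,589.20 +$191.08 interest = $6,780.28; pay $1,017.04 → $5,763.24
Quarter 3: $5,763.24 +$167.13 interest = $5,930.37; pay $889.55 → $5,040.82
Quarter 4: $5,040.82 +$146.18 interest = $5,187.00; pay $859.00 → $4,328.00
Quarter 5: $4,328.00 +$125.51 interest = $4,453.51; pay $859.00 → $3,594.51
Quarter 6: $3,594.51 +$104.24 interest = $3,698.75; pay $859.00 → $2,839.75
Quarter 7: $2,839.75 +$82.35 interest = $2,922.10; pay $859.00 → $2,063.10
Quarter 8: $2,063.10 +$59.82 interest = $2,122.92; pay $859.00 → $1,263.92
Quarter 9: $1,263.92 +$36.65 interest = $1,300.57; pay $859.00 → $441.57
Quarter 10: $441.57 +$12.80 interest = $454.37; pay $454.37 → $0.00
Balance reaches $0.00 in quarter 10.

10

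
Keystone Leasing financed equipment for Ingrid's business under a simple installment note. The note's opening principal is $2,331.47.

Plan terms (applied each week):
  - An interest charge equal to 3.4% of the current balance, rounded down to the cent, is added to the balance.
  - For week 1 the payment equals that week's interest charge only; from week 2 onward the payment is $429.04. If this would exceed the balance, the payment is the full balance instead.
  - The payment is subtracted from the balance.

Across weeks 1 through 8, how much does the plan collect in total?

$2,701.19

Week 1: opening $2,331.47; interest $79.26 → $2,410.73; payment $79.26; balance $2,331.47
Week 2: opening $2,331.47; interest $79.26 → $2,410.73; payment $429.04; balance $1,981.69
Week 3: opening $1,981.69; interest $67.37 → $2,049.06; payment $429.04; balance $1,620.02
Week 4: opening $1,620.02; interest $55.08 → $1,675.10; payment $429.04; balance $1,246.06
Week 5: opening $1,246.06; interest $42.36 → $1,288.42; payment $429.04; balance $859.38
Week 6: opening $859.38; interest $29.21 → $888.59; payment $429.04; balance $459.55
Week 7: opening $459.55; interest $15.62 → $475.17; payment $429.04; balance $46.13
Week 8: opening $46.13; interest $1.56 → $47.69; payment $47.69; balance $0.00
Total paid: $2,701.19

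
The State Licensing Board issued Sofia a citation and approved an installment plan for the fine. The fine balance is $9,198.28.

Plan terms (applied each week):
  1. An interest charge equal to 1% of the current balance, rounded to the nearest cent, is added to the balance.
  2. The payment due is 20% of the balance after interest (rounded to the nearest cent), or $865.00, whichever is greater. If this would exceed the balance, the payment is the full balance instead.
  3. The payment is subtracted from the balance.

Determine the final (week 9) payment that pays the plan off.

$573.22

Week 1: opening $9,198.28; interest $91.98 → $9,290.26; payment $1,858.05; balance $7,432.21
Week 2: opening $7,432.21; interest $74.32 → $7,506.53; payment $1,501.31; balance $6,005.22
Week 3: opening $6,005.22; interest $60.05 → $6,065.27; payment $1,213.05; balance $4,852.22
Week 4: opening $4,852.22; interest $48.52 → $4,900.74; payment $980.15; balance $3,920.59
Week 5: opening $3,920.59; interest $39.21 → $3,959.80; payment $865.00; balance $3,094.80
Week 6: opening $3,094.80; interest $30.95 → $3,125.75; payment $865.00; balance $2,260.75
Week 7: opening $2,260.75; interest $22.61 → $2,283.36; payment $865.00; balance $1,418.36
Week 8: opening $1,418.36; interest $14.18 → $1,432.54; payment $865.00; balance $567.54
Week 9: opening $567.54; interest $5.68 → $573.22; payment $573.22; balance $0.00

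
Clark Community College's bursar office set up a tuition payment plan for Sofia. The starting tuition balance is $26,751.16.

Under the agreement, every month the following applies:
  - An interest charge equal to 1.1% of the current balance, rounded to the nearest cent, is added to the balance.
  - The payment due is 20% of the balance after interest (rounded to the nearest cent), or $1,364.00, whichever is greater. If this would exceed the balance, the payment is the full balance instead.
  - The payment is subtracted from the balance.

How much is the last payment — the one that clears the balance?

Month 1: $26,751.16 +$294.26 interest = $27,045.42; pay $5,409.08 → $21,636.34
Month 2: $21,636.34 +$238.00 interest = $21,874.34; pay $4,374.87 → $17,499.47
Month 3: $17,499.47 +$192.49 interest = $17,691.96; pay $3,538.39 → $14,153.57
Month 4: $14,153.57 +$155.69 interest = $14,309.26; pay $2,861.85 → $11,447.41
Month 5: $11,447.41 +$125.92 interest = $11,573.33; pay $2,314.67 → $9,258.66
Month 6: $9,258.66 +$101.85 interest = $9,360.51; pay $1,872.10 → $7,488.41
Month 7: $7,488.41 +$82.37 interest = $7,570.78; pay $1,514.16 → $6,056.62
Month 8: $6,056.62 +$66.62 interest = $6,123.24; pay $1,364.00 → $4,759.24
Month 9: $4,759.24 +$52.35 interest = $4,811.59; pay $1,364.00 → $3,447.59
Month 10: $3,447.59 +$37.92 interest = $3,485.51; pay $1,364.00 → $2,121.51
Month 11: $2,121.51 +$23.34 interest = $2,144.85; pay $1,364.00 → $780.85
Month 12: $780.85 +$8.59 interest = $789.44; pay $789.44 → $0.00

$789.44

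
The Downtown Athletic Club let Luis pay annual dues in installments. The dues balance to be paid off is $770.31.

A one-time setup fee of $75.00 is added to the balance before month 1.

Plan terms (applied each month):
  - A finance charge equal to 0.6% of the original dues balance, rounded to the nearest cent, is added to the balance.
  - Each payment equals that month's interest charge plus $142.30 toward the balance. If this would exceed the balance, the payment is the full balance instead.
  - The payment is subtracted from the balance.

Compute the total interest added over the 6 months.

# | Opening | Interest | Payment | End bal
1 | $845.31 | $4.62 | $146.92 | $703.01
2 | $703.01 | $4.62 | $146.92 | $560.71
3 | $560.71 | $4.62 | $146.92 | $418.41
4 | $418.41 | $4.62 | $146.92 | $276.11
5 | $276.11 | $4.62 | $146.92 | $133.81
6 | $133.81 | $4.62 | $138.43 | $0.00
Total interest: $4.62 + $4.62 + $4.62 + $4.62 + $4.62 + $4.62 = $27.72

$27.72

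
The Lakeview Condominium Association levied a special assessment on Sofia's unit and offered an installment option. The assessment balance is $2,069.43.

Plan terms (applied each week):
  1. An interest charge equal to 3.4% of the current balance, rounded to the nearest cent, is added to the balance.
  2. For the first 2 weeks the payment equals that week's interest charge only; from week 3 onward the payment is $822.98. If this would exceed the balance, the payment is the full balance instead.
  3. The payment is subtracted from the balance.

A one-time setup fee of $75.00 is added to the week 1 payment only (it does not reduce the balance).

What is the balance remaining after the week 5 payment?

Week 1: opening $2,069.43; interest $70.36 → $2,139.79; payment $70.36 (+ $75.00 fee); balance $2,069.43
Week 2: opening $2,069.43; interest $70.36 → $2,139.79; payment $70.36; balance $2,069.43
Week 3: opening $2,069.43; interest $70.36 → $2,139.79; payment $822.98; balance $1,316.81
Week 4: opening $1,316.81; interest $44.77 → $1,361.58; payment $822.98; balance $538.60
Week 5: opening $538.60; interest $18.31 → $556.91; payment $556.91; balance $0.00

$0.00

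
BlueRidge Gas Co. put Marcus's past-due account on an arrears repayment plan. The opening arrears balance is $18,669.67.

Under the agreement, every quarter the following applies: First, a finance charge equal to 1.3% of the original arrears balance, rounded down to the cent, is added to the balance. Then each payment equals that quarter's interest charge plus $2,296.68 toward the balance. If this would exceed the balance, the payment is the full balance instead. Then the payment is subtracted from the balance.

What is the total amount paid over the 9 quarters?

# | Opening | Interest | Payment | End bal
1 | $18,669.67 | $242.70 | $2,539.38 | $16,372.99
2 | $16,372.99 | $242.70 | $2,539.38 | $14,076.31
3 | $14,076.31 | $242.70 | $2,539.38 | $11,779.63
4 | $11,779.63 | $242.70 | $2,539.38 | $9,482.95
5 | $9,482.95 | $242.70 | $2,539.38 | $7,186.27
6 | $7,186.27 | $242.70 | $2,539.38 | $4,889.59
7 | $4,889.59 | $242.70 | $2,539.38 | $2,592.91
8 | $2,592.91 | $242.70 | $2,539.38 | $296.23
9 | $296.23 | $242.70 | $538.93 | $0.00
Total paid: $20,853.97

$20,853.97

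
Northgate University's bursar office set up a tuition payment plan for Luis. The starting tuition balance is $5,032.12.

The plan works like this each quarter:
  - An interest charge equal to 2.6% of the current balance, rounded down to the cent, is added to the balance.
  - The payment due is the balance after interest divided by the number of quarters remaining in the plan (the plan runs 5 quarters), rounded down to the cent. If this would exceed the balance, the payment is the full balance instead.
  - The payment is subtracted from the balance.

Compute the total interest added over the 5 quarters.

Quarter 1: opening $5,032.12; interest $130.83 → $5,162.95; payment $1,032.59; balance $4,130.36
Quarter 2: opening $4,130.36; interest $107.38 → $4,237.74; payment $1,059.43; balance $3,178.31
Quarter 3: opening $3,178.31; interest $82.63 → $3,260.94; payment $1,086.98; balance $2,173.96
Quarter 4: opening $2,173.96; interest $56.52 → $2,230.48; payment $1,115.24; balance $1,115.24
Quarter 5: opening $1,115.24; interest $28.99 → $1,144.23; payment $1,144.23; balance $0.00
Total interest: $130.83 + $107.38 + $82.63 + $56.52 + $28.99 = $406.35

$406.35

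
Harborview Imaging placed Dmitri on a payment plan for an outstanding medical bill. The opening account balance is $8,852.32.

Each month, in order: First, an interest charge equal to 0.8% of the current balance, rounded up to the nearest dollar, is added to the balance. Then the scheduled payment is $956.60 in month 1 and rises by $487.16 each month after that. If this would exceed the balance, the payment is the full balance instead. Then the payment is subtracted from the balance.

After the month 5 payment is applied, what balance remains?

# | Opening | Interest | Payment | End bal
1 | $8,852.32 | $71.00 | $956.60 | $7,966.72
2 | $7,966.72 | $64.00 | $1,443.76 | $6,586.96
3 | $6,586.96 | $53.00 | $1,930.92 | $4,709.04
4 | $4,709.04 | $38.00 | $2,418.08 | $2,328.96
5 | $2,328.96 | $19.00 | $2,347.96 | $0.00

$0.00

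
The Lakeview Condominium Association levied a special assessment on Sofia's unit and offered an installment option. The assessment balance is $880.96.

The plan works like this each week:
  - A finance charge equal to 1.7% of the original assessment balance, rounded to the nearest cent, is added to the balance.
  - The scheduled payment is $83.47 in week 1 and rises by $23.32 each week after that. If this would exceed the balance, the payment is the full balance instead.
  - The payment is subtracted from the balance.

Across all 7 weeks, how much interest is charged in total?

$104.86

# | Opening | Interest | Payment | End bal
1 | $880.96 | $14.98 | $83.47 | $812.47
2 | $812.47 | $14.98 | $106.79 | $720.66
3 | $720.66 | $14.98 | $130.11 | $605.53
4 | $605.53 | $14.98 | $153.43 | $467.08
5 | $467.08 | $14.98 | $176.75 | $305.31
6 | $305.31 | $14.98 | $200.07 | $120.22
7 | $120.22 | $14.98 | $135.20 | $0.00
Total interest: $14.98 + $14.98 + $14.98 + $14.98 + $14.98 + $14.98 + $14.98 = $104.86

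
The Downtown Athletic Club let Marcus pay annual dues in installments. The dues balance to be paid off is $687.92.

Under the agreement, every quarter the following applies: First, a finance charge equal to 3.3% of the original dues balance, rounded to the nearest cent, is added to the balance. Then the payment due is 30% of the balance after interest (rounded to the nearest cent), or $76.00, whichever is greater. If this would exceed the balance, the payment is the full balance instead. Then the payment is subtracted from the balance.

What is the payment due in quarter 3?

$116.04

Quarter 1: opening $687.92; interest $22.70 → $710.62; payment $213.19; balance $497.43
Quarter 2: opening $497.43; interest $22.70 → $520.13; payment $156.04; balance $364.09
Quarter 3: opening $364.09; interest $22.70 → $386.79; payment $116.04; balance $270.75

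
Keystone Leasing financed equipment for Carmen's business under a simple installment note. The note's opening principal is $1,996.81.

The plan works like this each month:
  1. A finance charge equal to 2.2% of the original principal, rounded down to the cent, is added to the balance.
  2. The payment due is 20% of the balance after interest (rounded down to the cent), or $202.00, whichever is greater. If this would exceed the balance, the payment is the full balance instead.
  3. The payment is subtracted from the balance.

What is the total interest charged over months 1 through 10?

Month 1: opening $1,996.81; interest $43.92 → $2,040.73; payment $408.14; balance $1,632.59
Month 2: opening $1,632.59; interest $43.92 → $1,676.51; payment $335.30; balance $1,341.21
Month 3: opening $1,341.21; interest $43.92 → $1,385.13; payment $277.02; balance $1,108.11
Month 4: opening $1,108.11; interest $43.92 → $1,152.03; payment $230.40; balance $921.63
Month 5: opening $921.63; interest $43.92 → $965.55; payment $202.00; balance $763.55
Month 6: opening $763.55; interest $43.92 → $807.47; payment $202.00; balance $605.47
Month 7: opening $605.47; interest $43.92 → $649.39; payment $202.00; balance $447.39
Month 8: opening $447.39; interest $43.92 → $491.31; payment $202.00; balance $289.31
Month 9: opening $289.31; interest $43.92 → $333.23; payment $202.00; balance $131.23
Month 10: opening $131.23; interest $43.92 → $175.15; payment $175.15; balance $0.00
Total interest: $43.92 + $43.92 + $43.92 + $43.92 + $43.92 + $43.92 + $43.92 + $43.92 + $43.92 + $43.92 = $439.20

$439.20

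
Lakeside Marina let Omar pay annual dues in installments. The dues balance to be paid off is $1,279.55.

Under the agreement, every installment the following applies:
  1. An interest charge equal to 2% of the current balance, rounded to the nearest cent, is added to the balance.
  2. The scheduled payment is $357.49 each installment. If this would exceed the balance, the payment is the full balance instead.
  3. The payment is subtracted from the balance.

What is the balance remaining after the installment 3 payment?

Installment 1: opening $1,279.55; interest $25.59 → $1,305.14; payment $357.49; balance $947.65
Installment 2: opening $947.65; interest $18.95 → $966.60; payment $357.49; balance $609.11
Installment 3: opening $609.11; interest $12.18 → $621.29; payment $357.49; balance $263.80

$263.80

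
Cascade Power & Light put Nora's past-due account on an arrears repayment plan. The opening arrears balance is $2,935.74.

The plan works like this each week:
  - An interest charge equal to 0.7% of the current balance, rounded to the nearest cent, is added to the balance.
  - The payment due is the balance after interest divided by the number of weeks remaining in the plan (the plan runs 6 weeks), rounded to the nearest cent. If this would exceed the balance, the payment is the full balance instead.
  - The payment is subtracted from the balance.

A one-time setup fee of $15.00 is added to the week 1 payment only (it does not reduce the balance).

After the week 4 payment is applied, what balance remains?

$1,006.26

# | Opening | Interest | Payment | Fee | End bal
1 | $2,935.74 | $20.55 | $492.72 | $15.00 | $2,463.57
2 | $2,463.57 | $17.24 | $496.16 | — | $1,984.65
3 | $1,984.65 | $13.89 | $499.64 | — | $1,498.90
4 | $1,498.90 | $10.49 | $503.13 | — | $1,006.26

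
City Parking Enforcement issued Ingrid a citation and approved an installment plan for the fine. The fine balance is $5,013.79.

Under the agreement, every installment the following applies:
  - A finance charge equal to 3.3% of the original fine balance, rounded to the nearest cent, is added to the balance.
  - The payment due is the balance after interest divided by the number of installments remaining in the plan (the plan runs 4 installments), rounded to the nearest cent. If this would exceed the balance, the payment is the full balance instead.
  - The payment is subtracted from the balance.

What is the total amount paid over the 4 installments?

Installment 1: opening $5,013.79; interest $165.46 → $5,179.25; payment $1,294.81; balance $3,884.44
Installment 2: opening $3,884.44; interest $165.46 → $4,049.90; payment $1,349.97; balance $2,699.93
Installment 3: opening $2,699.93; interest $165.46 → $2,865.39; payment $1,432.70; balance $1,432.69
Installment 4: opening $1,432.69; interest $165.46 → $1,598.15; payment $1,598.15; balance $0.00
Total paid: $5,675.63

$5,675.63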